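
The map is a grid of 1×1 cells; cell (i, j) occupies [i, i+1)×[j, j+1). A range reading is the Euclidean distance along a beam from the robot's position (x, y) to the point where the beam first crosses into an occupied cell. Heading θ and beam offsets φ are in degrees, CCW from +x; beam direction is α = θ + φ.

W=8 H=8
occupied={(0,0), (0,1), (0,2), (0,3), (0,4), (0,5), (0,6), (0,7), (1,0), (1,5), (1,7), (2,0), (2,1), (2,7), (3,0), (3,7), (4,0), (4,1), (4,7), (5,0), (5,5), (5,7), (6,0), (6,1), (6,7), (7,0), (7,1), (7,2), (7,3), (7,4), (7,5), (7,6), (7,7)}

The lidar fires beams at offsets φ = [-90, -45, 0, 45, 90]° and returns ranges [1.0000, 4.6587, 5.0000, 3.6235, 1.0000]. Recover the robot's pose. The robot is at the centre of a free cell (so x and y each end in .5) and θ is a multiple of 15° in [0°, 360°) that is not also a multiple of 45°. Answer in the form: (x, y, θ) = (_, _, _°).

(x, y, θ) = (6.5, 4.5, 210°)

Candidates: 31 free-cell centres × 16 headings = 496 poses. Raycast each; keep the one whose scan matches to 4 dp.
  (3.5, 6.5, 120°): beam 2 = 0.5176 ≠ 4.6587 ✗
  (1.5, 6.5, 150°): beam 1 = 0.5774 ≠ 1.0000 ✗
  (1.5, 4.5, 30°): beam 1 = 2.8868 ≠ 1.0000 ✗
  …
  (6.5, 4.5, 210°): r_1=1.0000, r_2=4.6587, r_3=5.0000, r_4=3.6235, r_5=1.0000 — all match ✓
Only this pose fits every beam.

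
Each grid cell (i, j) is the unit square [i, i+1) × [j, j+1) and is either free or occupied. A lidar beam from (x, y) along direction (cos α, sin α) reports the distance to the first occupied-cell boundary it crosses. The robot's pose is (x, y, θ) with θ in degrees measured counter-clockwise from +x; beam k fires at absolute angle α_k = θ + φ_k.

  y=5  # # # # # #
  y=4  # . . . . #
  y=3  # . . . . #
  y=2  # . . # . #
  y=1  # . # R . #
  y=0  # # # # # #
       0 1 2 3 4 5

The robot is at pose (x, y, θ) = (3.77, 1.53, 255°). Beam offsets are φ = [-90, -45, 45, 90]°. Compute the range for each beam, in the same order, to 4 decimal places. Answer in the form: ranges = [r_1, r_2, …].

ranges = [0.7972, 0.8891, 0.6120, 1.2734]

beam 1: φ=-90°, α=165°
  cosα=-0.9659 sinα=0.2588 | (3,1) | tMaxX 0.7972 tMaxY 1.8159 | tΔX 1.0353 tΔY 3.8637
    t=0.7972 [x] (2,1) — stop
  → r_1 = 0.7972
beam 2: φ=-45°, α=210°
  cosα=-0.8660 sinα=-0.5000 | (3,1) | tMaxX 0.8891 tMaxY 1.0600 | tΔX 1.1547 tΔY 2.0000
    t=0.8891 [x] (2,1) — stop
  → r_2 = 0.8891
beam 3: φ=45°, α=300°
  cosα=0.5000 sinα=-0.8660 | (3,1) | tMaxX 0.4600 tMaxY 0.6120 | tΔX 2.0000 tΔY 1.1547
    t=0.4600 [x] (4,1)
    t=0.6120 [y] (4,0) — stop
  → r_3 = 0.6120
beam 4: φ=90°, α=345°
  cosα=0.9659 sinα=-0.2588 | (3,1) | tMaxX 0.2381 tMaxY 2.0478 | tΔX 1.0353 tΔY 3.8637
    t=0.2381 [x] (4,1)
    t=1.2734 [x] (5,1) — stop
  → r_4 = 1.2734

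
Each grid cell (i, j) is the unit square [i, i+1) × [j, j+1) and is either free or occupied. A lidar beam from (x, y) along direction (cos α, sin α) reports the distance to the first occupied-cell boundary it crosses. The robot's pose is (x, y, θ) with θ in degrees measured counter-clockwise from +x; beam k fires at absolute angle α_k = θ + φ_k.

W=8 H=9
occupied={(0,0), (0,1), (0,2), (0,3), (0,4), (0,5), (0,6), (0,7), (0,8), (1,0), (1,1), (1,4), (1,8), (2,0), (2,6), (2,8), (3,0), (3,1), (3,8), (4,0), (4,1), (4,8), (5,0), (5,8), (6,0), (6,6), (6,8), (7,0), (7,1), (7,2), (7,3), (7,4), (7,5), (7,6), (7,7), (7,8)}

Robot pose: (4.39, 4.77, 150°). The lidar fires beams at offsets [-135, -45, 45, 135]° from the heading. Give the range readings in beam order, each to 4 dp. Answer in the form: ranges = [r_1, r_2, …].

ranges = [2.7021, 3.3439, 2.4743, 3.9030]

beam 1: φ=-135°, α=15°
  d=(0.9659,0.2588)  start (4,4)  tX=0.6315 tY=0.8887  stride 1/|dx|=1.0353 1/|dy|=3.8637
    cross x-line → (5,4), t=0.6315
    cross y-line → (5,5), t=0.8887
    cross x-line → (6,5), t=1.6668
    cross x-line → (7,5), t=2.7021 (wall)
  → r_1 = 2.7021
beam 2: φ=-45°, α=105°
  d=(-0.2588,0.9659)  start (4,4)  tX=1.5068 tY=0.2381  stride 1/|dx|=3.8637 1/|dy|=1.0353
    cross y-line → (4,5), t=0.2381
    cross y-line → (4,6), t=1.2734
    cross x-line → (3,6), t=1.5068
    cross y-line → (3,7), t=2.3087
    cross y-line → (3,8), t=3.3439 (wall)
  → r_2 = 3.3439
beam 3: φ=45°, α=195°
  d=(-0.9659,-0.2588)  start (4,4)  tX=0.4038 tY=2.9751  stride 1/|dx|=1.0353 1/|dy|=3.8637
    cross x-line → (3,4), t=0.4038
    cross x-line → (2,4), t=1.4390
    cross x-line → (1,4), t=2.4743 (wall)
  → r_3 = 2.4743
beam 4: φ=135°, α=285°
  d=(0.2588,-0.9659)  start (4,4)  tX=2.3569 tY=0.7972  stride 1/|dx|=3.8637 1/|dy|=1.0353
    cross y-line → (4,3), t=0.7972
    cross y-line → (4,2), t=1.8324
    cross x-line → (5,2), t=2.3569
    cross y-line → (5,1), t=2.8677
    cross y-line → (5,0), t=3.9030 (wall)
  → r_4 = 3.9030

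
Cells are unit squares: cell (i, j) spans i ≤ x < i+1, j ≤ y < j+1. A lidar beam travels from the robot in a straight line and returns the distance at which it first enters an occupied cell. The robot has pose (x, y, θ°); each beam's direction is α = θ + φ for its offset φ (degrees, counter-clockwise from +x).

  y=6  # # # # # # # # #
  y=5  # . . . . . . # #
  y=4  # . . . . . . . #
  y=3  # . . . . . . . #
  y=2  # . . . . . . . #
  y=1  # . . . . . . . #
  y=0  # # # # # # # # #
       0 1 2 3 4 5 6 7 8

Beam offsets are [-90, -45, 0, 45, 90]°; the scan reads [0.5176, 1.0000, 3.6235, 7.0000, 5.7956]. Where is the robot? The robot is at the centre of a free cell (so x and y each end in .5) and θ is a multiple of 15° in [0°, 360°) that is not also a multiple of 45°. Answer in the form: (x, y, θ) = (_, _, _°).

(x, y, θ) = (7.5, 2.5, 105°)

Candidates: 34 free-cell centres × 16 headings = 544 poses. Raycast each; keep the one whose scan matches to 4 dp.
  (7.5, 4.5, 210°): beam 1 = 0.5774 ≠ 0.5176 ✗
  (7.5, 4.5, 15°): beam 1 = 1.9319 ≠ 0.5176 ✗
  (4.5, 1.5, 150°): beam 1 = 5.0000 ≠ 0.5176 ✗
  (4.5, 1.5, 165°): beam 1 = 4.6587 ≠ 0.5176 ✗
  (5.5, 1.5, 210°): beam 1 = 5.1962 ≠ 0.5176 ✗
  …
  (7.5, 2.5, 105°): r_1=0.5176, r_2=1.0000, r_3=3.6235, r_4=7.0000, r_5=5.7956 — all match ✓
Only this pose fits every beam.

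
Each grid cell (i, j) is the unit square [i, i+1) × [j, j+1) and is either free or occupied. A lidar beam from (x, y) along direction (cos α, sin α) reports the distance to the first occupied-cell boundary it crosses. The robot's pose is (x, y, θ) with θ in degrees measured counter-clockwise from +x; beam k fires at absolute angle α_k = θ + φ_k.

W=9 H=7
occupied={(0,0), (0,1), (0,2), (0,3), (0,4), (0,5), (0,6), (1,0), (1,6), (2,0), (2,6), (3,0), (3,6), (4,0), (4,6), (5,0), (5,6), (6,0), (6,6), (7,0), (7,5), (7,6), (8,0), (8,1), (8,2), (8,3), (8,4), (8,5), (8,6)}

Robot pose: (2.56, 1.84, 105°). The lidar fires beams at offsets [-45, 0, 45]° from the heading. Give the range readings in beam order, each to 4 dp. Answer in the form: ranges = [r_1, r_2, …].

ranges = [4.8036, 4.3067, 1.8013]

beam 1: φ=-45°, α=60°
  d=(0.5000,0.8660)  start (2,1)  tX=0.8800 tY=0.1848  stride 1/|dx|=2.0000 1/|dy|=1.1547
    cross y-line → (2,2), t=0.1848
    cross x-line → (3,2), t=0.8800
    cross y-line → (3,3), t=1.3395
    cross y-line → (3,4), t=2.4942
    cross x-line → (4,4), t=2.8800
    cross y-line → (4,5), t=3.6489
    cross y-line → (4,6), t=4.8036 (wall)
  → r_1 = 4.8036
beam 2: φ=0°, α=105°
  d=(-0.2588,0.9659)  start (2,1)  tX=2.1637 tY=0.1656  stride 1/|dx|=3.8637 1/|dy|=1.0353
    cross y-line → (2,2), t=0.1656
    cross y-line → (2,3), t=1.2009
    cross x-line → (1,3), t=2.1637
    cross y-line → (1,4), t=2.2362
    cross y-line → (1,5), t=3.2715
    cross y-line → (1,6), t=4.3067 (wall)
  → r_2 = 4.3067
beam 3: φ=45°, α=150°
  d=(-0.8660,0.5000)  start (2,1)  tX=0.6466 tY=0.3200  stride 1/|dx|=1.1547 1/|dy|=2.0000
    cross y-line → (2,2), t=0.3200
    cross x-line → (1,2), t=0.6466
    cross x-line → (0,2), t=1.8013 (wall)
  → r_3 = 1.8013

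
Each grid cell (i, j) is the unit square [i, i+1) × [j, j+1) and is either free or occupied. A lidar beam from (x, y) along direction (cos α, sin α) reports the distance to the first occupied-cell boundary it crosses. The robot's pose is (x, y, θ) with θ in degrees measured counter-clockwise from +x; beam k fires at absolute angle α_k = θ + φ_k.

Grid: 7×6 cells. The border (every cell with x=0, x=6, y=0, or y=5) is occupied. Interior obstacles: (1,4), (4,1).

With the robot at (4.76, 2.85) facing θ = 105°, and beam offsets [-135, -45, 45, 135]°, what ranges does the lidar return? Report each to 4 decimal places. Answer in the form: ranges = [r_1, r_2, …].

ranges = [1.4318, 2.4800, 3.1870, 0.9815]

beam 1: φ=-135°, α=330°
  direction (0.8660, -0.5000); cell (4,2); t to first gridline: x 0.2771, y 1.7000 (then +1.1547 / +2.0000)
    (5,2) via x @ 0.2771
    (6,2) via x @ 1.4318  # hit
  → r_1 = 1.4318
beam 2: φ=-45°, α=60°
  direction (0.5000, 0.8660); cell (4,2); t to first gridline: x 0.4800, y 0.1732 (then +2.0000 / +1.1547)
    (4,3) via y @ 0.1732
    (5,3) via x @ 0.4800
    (5,4) via y @ 1.3279
    (6,4) via x @ 2.4800  # hit
  → r_2 = 2.4800
beam 3: φ=45°, α=150°
  direction (-0.8660, 0.5000); cell (4,2); t to first gridline: x 0.8776, y 0.3000 (then +1.1547 / +2.0000)
    (4,3) via y @ 0.3000
    (3,3) via x @ 0.8776
    (2,3) via x @ 2.0323
    (2,4) via y @ 2.3000
    (1,4) via x @ 3.1870  # hit
  → r_3 = 3.1870
beam 4: φ=135°, α=240°
  direction (-0.5000, -0.8660); cell (4,2); t to first gridline: x 1.5200, y 0.9815 (then +2.0000 / +1.1547)
    (4,1) via y @ 0.9815  # hit
  → r_4 = 0.9815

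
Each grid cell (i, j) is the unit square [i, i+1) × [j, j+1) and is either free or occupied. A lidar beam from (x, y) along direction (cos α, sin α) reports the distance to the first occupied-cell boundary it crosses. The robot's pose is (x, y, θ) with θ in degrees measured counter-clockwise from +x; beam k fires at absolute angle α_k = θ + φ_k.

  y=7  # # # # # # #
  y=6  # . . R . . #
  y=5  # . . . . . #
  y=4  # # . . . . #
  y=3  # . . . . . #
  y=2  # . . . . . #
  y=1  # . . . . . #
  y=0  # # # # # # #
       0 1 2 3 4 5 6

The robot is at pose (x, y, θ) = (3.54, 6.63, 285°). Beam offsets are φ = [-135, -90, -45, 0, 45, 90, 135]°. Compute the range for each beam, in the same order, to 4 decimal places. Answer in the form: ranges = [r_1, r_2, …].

ranges = [0.7400, 2.6296, 5.0800, 5.8286, 2.8406, 1.4296, 0.4272]

beam 1: φ=-135°, α=150°
  d=(-0.8660,0.5000)  start (3,6)  tX=0.6235 tY=0.7400  stride 1/|dx|=1.1547 1/|dy|=2.0000
    cross x-line → (2,6), t=0.6235
    cross y-line → (2,7), t=0.7400 (wall)
  → r_1 = 0.7400
beam 2: φ=-90°, α=195°
  d=(-0.9659,-0.2588)  start (3,6)  tX=0.5590 tY=2.4341  stride 1/|dx|=1.0353 1/|dy|=3.8637
    cross x-line → (2,6), t=0.5590
    cross x-line → (1,6), t=1.5943
    cross y-line → (1,5), t=2.4341
    cross x-line → (0,5), t=2.6296 (wall)
  → r_2 = 2.6296
beam 3: φ=-45°, α=240°
  d=(-0.5000,-0.8660)  start (3,6)  tX=1.0800 tY=0.7275  stride 1/|dx|=2.0000 1/|dy|=1.1547
    cross y-line → (3,5), t=0.7275
    cross x-line → (2,5), t=1.0800
    cross y-line → (2,4), t=1.8822
    cross y-line → (2,3), t=3.0369
    cross x-line → (1,3), t=3.0800
    cross y-line → (1,2), t=4.1916
    cross x-line → (0,2), t=5.0800 (wall)
  → r_3 = 5.0800
beam 4: φ=0°, α=285°
  d=(0.2588,-0.9659)  start (3,6)  tX=1.7773 tY=0.6522  stride 1/|dx|=3.8637 1/|dy|=1.0353
    cross y-line → (3,5), t=0.6522
    cross y-line → (3,4), t=1.6875
    cross x-line → (4,4), t=1.7773
    cross y-line → (4,3), t=2.7228
    cross y-line → (4,2), t=3.7581
    cross y-line → (4,1), t=4.7933
    cross x-line → (5,1), t=5.6410
    cross y-line → (5,0), t=5.8286 (wall)
  → r_4 = 5.8286
beam 5: φ=45°, α=330°
  d=(0.8660,-0.5000)  start (3,6)  tX=0.5312 tY=1.2600  stride 1/|dx|=1.1547 1/|dy|=2.0000
    cross x-line → (4,6), t=0.5312
    cross y-line → (4,5), t=1.2600
    cross x-line → (5,5), t=1.6859
    cross x-line → (6,5), t=2.8406 (wall)
  → r_5 = 2.8406
beam 6: φ=90°, α=15°
  d=(0.9659,0.2588)  start (3,6)  tX=0.4762 tY=1.4296  stride 1/|dx|=1.0353 1/|dy|=3.8637
    cross x-line → (4,6), t=0.4762
    cross y-line → (4,7), t=1.4296 (wall)
  → r_6 = 1.4296
beam 7: φ=135°, α=60°
  d=(0.5000,0.8660)  start (3,6)  tX=0.9200 tY=0.4272  stride 1/|dx|=2.0000 1/|dy|=1.1547
    cross y-line → (3,7), t=0.4272 (wall)
  → r_7 = 0.4272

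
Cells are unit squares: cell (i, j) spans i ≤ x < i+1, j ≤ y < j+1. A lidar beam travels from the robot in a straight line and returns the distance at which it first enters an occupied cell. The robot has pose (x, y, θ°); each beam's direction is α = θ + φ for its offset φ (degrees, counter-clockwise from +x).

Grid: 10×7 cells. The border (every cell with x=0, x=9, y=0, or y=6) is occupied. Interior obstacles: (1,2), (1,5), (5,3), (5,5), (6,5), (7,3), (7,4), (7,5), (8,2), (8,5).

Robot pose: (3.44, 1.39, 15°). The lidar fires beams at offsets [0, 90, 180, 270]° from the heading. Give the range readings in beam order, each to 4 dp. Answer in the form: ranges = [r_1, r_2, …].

beam 1: φ=0°, α=15°
  direction (0.9659, 0.2588); cell (3,1); t to first gridline: x 0.5798, y 2.3569 (then +1.0353 / +3.8637)
    (4,1) via x @ 0.5798
    (5,1) via x @ 1.6150
    (5,2) via y @ 2.3569
    (6,2) via x @ 2.6503
    (7,2) via x @ 3.6856
    (8,2) via x @ 4.7209  # hit
  → r_1 = 4.7209
beam 2: φ=90°, α=105°
  direction (-0.2588, 0.9659); cell (3,1); t to first gridline: x 1.7000, y 0.6315 (then +3.8637 / +1.0353)
    (3,2) via y @ 0.6315
    (3,3) via y @ 1.6668
    (2,3) via x @ 1.7000
    (2,4) via y @ 2.7021
    (2,5) via y @ 3.7373
    (2,6) via y @ 4.7726  # hit
  → r_2 = 4.7726
beam 3: φ=180°, α=195°
  direction (-0.9659, -0.2588); cell (3,1); t to first gridline: x 0.4555, y 1.5068 (then +1.0353 / +3.8637)
    (2,1) via x @ 0.4555
    (1,1) via x @ 1.4908
    (1,0) via y @ 1.5068  # hit
  → r_3 = 1.5068
beam 4: φ=270°, α=285°
  direction (0.2588, -0.9659); cell (3,1); t to first gridline: x 2.1637, y 0.4038 (then +3.8637 / +1.0353)
    (3,0) via y @ 0.4038  # hit
  → r_4 = 0.4038

ranges = [4.7209, 4.7726, 1.5068, 0.4038]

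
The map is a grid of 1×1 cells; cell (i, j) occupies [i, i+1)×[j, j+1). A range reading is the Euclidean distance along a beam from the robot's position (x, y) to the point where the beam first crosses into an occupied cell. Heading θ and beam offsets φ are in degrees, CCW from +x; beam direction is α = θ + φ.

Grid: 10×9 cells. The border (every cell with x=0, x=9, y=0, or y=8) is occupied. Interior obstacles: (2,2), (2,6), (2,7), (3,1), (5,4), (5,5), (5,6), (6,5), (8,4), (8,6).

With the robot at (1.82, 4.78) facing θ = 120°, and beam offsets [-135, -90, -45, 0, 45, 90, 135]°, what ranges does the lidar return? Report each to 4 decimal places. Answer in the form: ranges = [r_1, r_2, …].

beam 1: φ=-135°, α=345°
  direction (0.9659, -0.2588); cell (1,4); t to first gridline: x 0.1863, y 3.0137 (then +1.0353 / +3.8637)
    (2,4) via x @ 0.1863
    (3,4) via x @ 1.2216
    (4,4) via x @ 2.2569
    (4,3) via y @ 3.0137
    (5,3) via x @ 3.2922
    (6,3) via x @ 4.3275
    (7,3) via x @ 5.3627
    (8,3) via x @ 6.3980
    (8,2) via y @ 6.8774
    (9,2) via x @ 7.4333  # hit
  → r_1 = 7.4333
beam 2: φ=-90°, α=30°
  direction (0.8660, 0.5000); cell (1,4); t to first gridline: x 0.2078, y 0.4400 (then +1.1547 / +2.0000)
    (2,4) via x @ 0.2078
    (2,5) via y @ 0.4400
    (3,5) via x @ 1.3625
    (3,6) via y @ 2.4400
    (4,6) via x @ 2.5172
    (5,6) via x @ 3.6719  # hit
  → r_2 = 3.6719
beam 3: φ=-45°, α=75°
  direction (0.2588, 0.9659); cell (1,4); t to first gridline: x 0.6955, y 0.2278 (then +3.8637 / +1.0353)
    (1,5) via y @ 0.2278
    (2,5) via x @ 0.6955
    (2,6) via y @ 1.2630  # hit
  → r_3 = 1.2630
beam 4: φ=0°, α=120°
  direction (-0.5000, 0.8660); cell (1,4); t to first gridline: x 1.6400, y 0.2540 (then +2.0000 / +1.1547)
    (1,5) via y @ 0.2540
    (1,6) via y @ 1.4087
    (0,6) via x @ 1.6400  # hit
  → r_4 = 1.6400
beam 5: φ=45°, α=165°
  direction (-0.9659, 0.2588); cell (1,4); t to first gridline: x 0.8489, y 0.8500 (then +1.0353 / +3.8637)
    (0,4) via x @ 0.8489  # hit
  → r_5 = 0.8489
beam 6: φ=90°, α=210°
  direction (-0.8660, -0.5000); cell (1,4); t to first gridline: x 0.9469, y 1.5600 (then +1.1547 / +2.0000)
    (0,4) via x @ 0.9469  # hit
  → r_6 = 0.9469
beam 7: φ=135°, α=255°
  direction (-0.2588, -0.9659); cell (1,4); t to first gridline: x 3.1682, y 0.8075 (then +3.8637 / +1.0353)
    (1,3) via y @ 0.8075
    (1,2) via y @ 1.8428
    (1,1) via y @ 2.8781
    (0,1) via x @ 3.1682  # hit
  → r_7 = 3.1682

ranges = [7.4333, 3.6719, 1.2630, 1.6400, 0.8489, 0.9469, 3.1682]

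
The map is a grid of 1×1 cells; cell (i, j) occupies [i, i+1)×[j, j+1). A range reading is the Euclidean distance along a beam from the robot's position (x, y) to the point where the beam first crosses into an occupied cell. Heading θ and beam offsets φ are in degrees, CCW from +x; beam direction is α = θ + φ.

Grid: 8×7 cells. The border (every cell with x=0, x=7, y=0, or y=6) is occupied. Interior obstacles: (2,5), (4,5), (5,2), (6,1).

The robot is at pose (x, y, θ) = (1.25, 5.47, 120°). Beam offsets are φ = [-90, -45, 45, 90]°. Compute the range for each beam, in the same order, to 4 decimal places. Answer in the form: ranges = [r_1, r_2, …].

beam 1: φ=-90°, α=30°
  direction (0.8660, 0.5000); cell (1,5); t to first gridline: x 0.8660, y 1.0600 (then +1.1547 / +2.0000)
    (2,5) via x @ 0.8660  # hit
  → r_1 = 0.8660
beam 2: φ=-45°, α=75°
  direction (0.2588, 0.9659); cell (1,5); t to first gridline: x 2.8978, y 0.5487 (then +3.8637 / +1.0353)
    (1,6) via y @ 0.5487  # hit
  → r_2 = 0.5487
beam 3: φ=45°, α=165°
  direction (-0.9659, 0.2588); cell (1,5); t to first gridline: x 0.2588, y 2.0478 (then +1.0353 / +3.8637)
    (0,5) via x @ 0.2588  # hit
  → r_3 = 0.2588
beam 4: φ=90°, α=210°
  direction (-0.8660, -0.5000); cell (1,5); t to first gridline: x 0.2887, y 0.9400 (then +1.1547 / +2.0000)
    (0,5) via x @ 0.2887  # hit
  → r_4 = 0.2887

ranges = [0.8660, 0.5487, 0.2588, 0.2887]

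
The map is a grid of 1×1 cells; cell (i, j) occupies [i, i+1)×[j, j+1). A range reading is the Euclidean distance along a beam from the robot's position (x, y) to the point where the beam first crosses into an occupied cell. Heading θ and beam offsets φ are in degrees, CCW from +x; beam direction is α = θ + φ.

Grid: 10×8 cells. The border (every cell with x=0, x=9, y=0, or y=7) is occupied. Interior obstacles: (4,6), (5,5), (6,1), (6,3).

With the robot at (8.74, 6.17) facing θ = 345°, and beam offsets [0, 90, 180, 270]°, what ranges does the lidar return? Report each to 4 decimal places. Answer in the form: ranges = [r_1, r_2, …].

ranges = [0.2692, 0.8593, 3.2069, 5.3524]

beam 1: φ=0°, α=345°
  cosα=0.9659 sinα=-0.2588 | (8,6) | tMaxX 0.2692 tMaxY 0.6568 | tΔX 1.0353 tΔY 3.8637
    t=0.2692 [x] (9,6) — stop
  → r_1 = 0.2692
beam 2: φ=90°, α=75°
  cosα=0.2588 sinα=0.9659 | (8,6) | tMaxX 1.0046 tMaxY 0.8593 | tΔX 3.8637 tΔY 1.0353
    t=0.8593 [y] (8,7) — stop
  → r_2 = 0.8593
beam 3: φ=180°, α=165°
  cosα=-0.9659 sinα=0.2588 | (8,6) | tMaxX 0.7661 tMaxY 3.2069 | tΔX 1.0353 tΔY 3.8637
    t=0.7661 [x] (7,6)
    t=1.8014 [x] (6,6)
    t=2.8367 [x] (5,6)
    t=3.2069 [y] (5,7) — stop
  → r_3 = 3.2069
beam 4: φ=270°, α=255°
  cosα=-0.2588 sinα=-0.9659 | (8,6) | tMaxX 2.8591 tMaxY 0.1760 | tΔX 3.8637 tΔY 1.0353
    t=0.1760 [y] (8,5)
    t=1.2113 [y] (8,4)
    t=2.2465 [y] (8,3)
    t=2.8591 [x] (7,3)
    t=3.2818 [y] (7,2)
    t=4.3171 [y] (7,1)
    t=5.3524 [y] (7,0) — stop
  → r_4 = 5.3524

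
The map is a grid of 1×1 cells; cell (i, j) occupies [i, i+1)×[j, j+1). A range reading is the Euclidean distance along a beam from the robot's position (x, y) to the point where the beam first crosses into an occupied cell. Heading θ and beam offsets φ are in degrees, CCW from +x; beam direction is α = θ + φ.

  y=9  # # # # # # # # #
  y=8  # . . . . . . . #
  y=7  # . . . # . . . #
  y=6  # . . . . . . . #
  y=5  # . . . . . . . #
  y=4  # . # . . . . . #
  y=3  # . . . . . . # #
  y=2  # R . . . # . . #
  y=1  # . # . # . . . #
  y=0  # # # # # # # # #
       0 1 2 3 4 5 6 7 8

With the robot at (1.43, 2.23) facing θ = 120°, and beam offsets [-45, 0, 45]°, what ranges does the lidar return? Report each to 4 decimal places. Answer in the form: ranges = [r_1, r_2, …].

beam 1: φ=-45°, α=75°
  direction (0.2588, 0.9659); cell (1,2); t to first gridline: x 2.2023, y 0.7972 (then +3.8637 / +1.0353)
    (1,3) via y @ 0.7972
    (1,4) via y @ 1.8324
    (2,4) via x @ 2.2023  # hit
  → r_1 = 2.2023
beam 2: φ=0°, α=120°
  direction (-0.5000, 0.8660); cell (1,2); t to first gridline: x 0.8600, y 0.8891 (then +2.0000 / +1.1547)
    (0,2) via x @ 0.8600  # hit
  → r_2 = 0.8600
beam 3: φ=45°, α=165°
  direction (-0.9659, 0.2588); cell (1,2); t to first gridline: x 0.4452, y 2.9751 (then +1.0353 / +3.8637)
    (0,2) via x @ 0.4452  # hit
  → r_3 = 0.4452

ranges = [2.2023, 0.8600, 0.4452]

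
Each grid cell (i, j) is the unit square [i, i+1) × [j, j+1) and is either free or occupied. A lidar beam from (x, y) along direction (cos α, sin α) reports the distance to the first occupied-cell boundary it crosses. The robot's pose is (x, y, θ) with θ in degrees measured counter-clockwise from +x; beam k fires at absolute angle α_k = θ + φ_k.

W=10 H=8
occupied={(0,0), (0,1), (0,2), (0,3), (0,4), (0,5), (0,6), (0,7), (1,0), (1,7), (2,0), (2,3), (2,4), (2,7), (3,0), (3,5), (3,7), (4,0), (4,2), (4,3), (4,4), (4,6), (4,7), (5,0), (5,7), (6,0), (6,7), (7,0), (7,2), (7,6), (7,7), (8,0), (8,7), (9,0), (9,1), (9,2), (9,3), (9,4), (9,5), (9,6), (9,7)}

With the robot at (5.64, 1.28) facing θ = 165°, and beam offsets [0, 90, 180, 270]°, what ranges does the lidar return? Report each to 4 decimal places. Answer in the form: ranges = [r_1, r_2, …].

ranges = [4.8037, 0.2899, 1.0818, 5.2546]

beam 1: φ=0°, α=165°
  direction (-0.9659, 0.2588); cell (5,1); t to first gridline: x 0.6626, y 2.7819 (then +1.0353 / +3.8637)
    (4,1) via x @ 0.6626
    (3,1) via x @ 1.6979
    (2,1) via x @ 2.7331
    (2,2) via y @ 2.7819
    (1,2) via x @ 3.7684
    (0,2) via x @ 4.8037  # hit
  → r_1 = 4.8037
beam 2: φ=90°, α=255°
  direction (-0.2588, -0.9659); cell (5,1); t to first gridline: x 2.4728, y 0.2899 (then +3.8637 / +1.0353)
    (5,0) via y @ 0.2899  # hit
  → r_2 = 0.2899
beam 3: φ=180°, α=345°
  direction (0.9659, -0.2588); cell (5,1); t to first gridline: x 0.3727, y 1.0818 (then +1.0353 / +3.8637)
    (6,1) via x @ 0.3727
    (6,0) via y @ 1.0818  # hit
  → r_3 = 1.0818
beam 4: φ=270°, α=75°
  direction (0.2588, 0.9659); cell (5,1); t to first gridline: x 1.3909, y 0.7454 (then +3.8637 / +1.0353)
    (5,2) via y @ 0.7454
    (6,2) via x @ 1.3909
    (6,3) via y @ 1.7807
    (6,4) via y @ 2.8160
    (6,5) via y @ 3.8512
    (6,6) via y @ 4.8865
    (7,6) via x @ 5.2546  # hit
  → r_4 = 5.2546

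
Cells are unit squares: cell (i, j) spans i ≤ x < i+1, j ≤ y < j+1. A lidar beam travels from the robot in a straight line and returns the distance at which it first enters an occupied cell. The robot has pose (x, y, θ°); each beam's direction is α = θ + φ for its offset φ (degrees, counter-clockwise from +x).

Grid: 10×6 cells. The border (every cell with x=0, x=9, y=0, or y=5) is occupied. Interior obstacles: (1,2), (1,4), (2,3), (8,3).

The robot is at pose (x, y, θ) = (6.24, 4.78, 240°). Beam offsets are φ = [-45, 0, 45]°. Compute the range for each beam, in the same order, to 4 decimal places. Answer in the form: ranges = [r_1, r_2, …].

ranges = [3.3543, 4.3648, 3.9133]

beam 1: φ=-45°, α=195°
  dir = (cos 195°, sin 195°) = (-0.9659, -0.2588); from cell (6,4)
  next x-line at t=0.2485, next y-line at t=3.0137; Δt_x=1.0353, Δt_y=3.8637
    x: enter (5,4) at t=0.2485
    x: enter (4,4) at t=1.2837
    x: enter (3,4) at t=2.3190
    y: enter (3,3) at t=3.0137
    x: enter (2,3) at t=3.3543 ← occupied
  → r_1 = 3.3543
beam 2: φ=0°, α=240°
  dir = (cos 240°, sin 240°) = (-0.5000, -0.8660); from cell (6,4)
  next x-line at t=0.4800, next y-line at t=0.9007; Δt_x=2.0000, Δt_y=1.1547
    x: enter (5,4) at t=0.4800
    y: enter (5,3) at t=0.9007
    y: enter (5,2) at t=2.0554
    x: enter (4,2) at t=2.4800
    y: enter (4,1) at t=3.2101
    y: enter (4,0) at t=4.3648 ← occupied
  → r_2 = 4.3648
beam 3: φ=45°, α=285°
  dir = (cos 285°, sin 285°) = (0.2588, -0.9659); from cell (6,4)
  next x-line at t=2.9364, next y-line at t=0.8075; Δt_x=3.8637, Δt_y=1.0353
    y: enter (6,3) at t=0.8075
    y: enter (6,2) at t=1.8428
    y: enter (6,1) at t=2.8781
    x: enter (7,1) at t=2.9364
    y: enter (7,0) at t=3.9133 ← occupied
  → r_3 = 3.9133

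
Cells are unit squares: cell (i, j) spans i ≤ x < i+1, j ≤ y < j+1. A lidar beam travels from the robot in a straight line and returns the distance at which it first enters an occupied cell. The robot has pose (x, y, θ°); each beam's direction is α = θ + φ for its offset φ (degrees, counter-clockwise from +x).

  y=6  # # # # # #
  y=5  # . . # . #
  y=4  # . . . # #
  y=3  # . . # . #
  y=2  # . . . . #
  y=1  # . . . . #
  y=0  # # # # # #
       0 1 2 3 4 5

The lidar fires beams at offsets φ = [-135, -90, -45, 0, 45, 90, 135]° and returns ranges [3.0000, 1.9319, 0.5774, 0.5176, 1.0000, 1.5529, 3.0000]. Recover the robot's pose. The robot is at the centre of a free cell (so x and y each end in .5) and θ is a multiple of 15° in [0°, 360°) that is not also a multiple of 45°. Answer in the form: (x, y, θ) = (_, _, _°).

Enumerate (i+0.5, j+0.5, θ) over the 17 free cells and 16 admissible headings. For each, cast all 7 beams and compare to the given ranges.
  (4.5, 5.5, 240°): beam 1 = 0.5176 ≠ 3.0000 ✗
  (1.5, 4.5, 75°): beam 1 = 4.0415 ≠ 3.0000 ✗
  (4.5, 1.5, 30°): beam 1 = 0.5176 ≠ 3.0000 ✗
  …
  (1.5, 2.5, 195°): r_1=3.0000, r_2=1.9319, r_3=0.5774, r_4=0.5176, r_5=1.0000, r_6=1.5529, r_7=3.0000 — all match ✓
Only this pose fits every beam.

(x, y, θ) = (1.5, 2.5, 195°)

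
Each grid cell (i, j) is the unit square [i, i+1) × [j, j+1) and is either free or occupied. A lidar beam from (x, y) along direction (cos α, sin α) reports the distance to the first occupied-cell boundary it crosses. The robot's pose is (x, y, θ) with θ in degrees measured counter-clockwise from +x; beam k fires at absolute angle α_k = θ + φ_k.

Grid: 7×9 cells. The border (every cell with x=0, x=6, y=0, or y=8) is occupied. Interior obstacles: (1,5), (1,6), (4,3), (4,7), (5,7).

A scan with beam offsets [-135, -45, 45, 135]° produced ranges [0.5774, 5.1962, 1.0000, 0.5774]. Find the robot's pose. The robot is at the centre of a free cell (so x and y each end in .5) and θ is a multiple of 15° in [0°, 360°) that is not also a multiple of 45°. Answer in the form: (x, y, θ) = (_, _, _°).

Candidates: 30 free-cell centres × 16 headings = 480 poses. Raycast each; keep the one whose scan matches to 4 dp.
  (2.5, 4.5, 345°): beam 1 = 1.7321 ≠ 0.5774 ✗
  (5.5, 2.5, 285°): beam 1 = 1.0000 ≠ 0.5774 ✗
  (2.5, 3.5, 195°): beam 1 = 4.0415 ≠ 0.5774 ✗
  (5.5, 1.5, 105°): beam 2 = 1.0000 ≠ 5.1962 ✗
  …
  (5.5, 6.5, 255°): r_1=0.5774, r_2=5.1962, r_3=1.0000, r_4=0.5774 — all match ✓
Unique over the lattice → pose = (5.5, 6.5, 255°).

(x, y, θ) = (5.5, 6.5, 255°)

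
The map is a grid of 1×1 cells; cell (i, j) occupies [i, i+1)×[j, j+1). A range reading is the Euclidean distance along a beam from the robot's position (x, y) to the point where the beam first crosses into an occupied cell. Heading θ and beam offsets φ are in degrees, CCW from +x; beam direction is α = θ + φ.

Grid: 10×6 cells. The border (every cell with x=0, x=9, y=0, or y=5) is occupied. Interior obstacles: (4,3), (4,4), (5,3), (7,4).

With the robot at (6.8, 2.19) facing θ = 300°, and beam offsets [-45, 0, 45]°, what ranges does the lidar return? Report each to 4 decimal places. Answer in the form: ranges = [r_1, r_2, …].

ranges = [1.2320, 1.3741, 2.2776]

beam 1: φ=-45°, α=255°
  d=(-0.2588,-0.9659)  start (6,2)  tX=3.0910 tY=0.1967  stride 1/|dx|=3.8637 1/|dy|=1.0353
    cross y-line → (6,1), t=0.1967
    cross y-line → (6,0), t=1.2320 (wall)
  → r_1 = 1.2320
beam 2: φ=0°, α=300°
  d=(0.5000,-0.8660)  start (6,2)  tX=0.4000 tY=0.2194  stride 1/|dx|=2.0000 1/|dy|=1.1547
    cross y-line → (6,1), t=0.2194
    cross x-line → (7,1), t=0.4000
    cross y-line → (7,0), t=1.3741 (wall)
  → r_2 = 1.3741
beam 3: φ=45°, α=345°
  d=(0.9659,-0.2588)  start (6,2)  tX=0.2071 tY=0.7341  stride 1/|dx|=1.0353 1/|dy|=3.8637
    cross x-line → (7,2), t=0.2071
    cross y-line → (7,1), t=0.7341
    cross x-line → (8,1), t=1.2423
    cross x-line → (9,1), t=2.2776 (wall)
  → r_3 = 2.2776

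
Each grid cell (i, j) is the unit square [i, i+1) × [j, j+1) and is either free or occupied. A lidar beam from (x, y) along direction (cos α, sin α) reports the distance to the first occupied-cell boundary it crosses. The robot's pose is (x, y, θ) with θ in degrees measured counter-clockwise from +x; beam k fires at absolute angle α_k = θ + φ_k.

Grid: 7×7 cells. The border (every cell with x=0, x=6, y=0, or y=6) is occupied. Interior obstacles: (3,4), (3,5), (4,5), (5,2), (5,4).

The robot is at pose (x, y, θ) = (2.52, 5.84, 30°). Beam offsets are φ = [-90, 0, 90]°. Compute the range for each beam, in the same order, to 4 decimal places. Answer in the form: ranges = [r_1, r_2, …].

ranges = [0.9600, 0.3200, 0.1848]

beam 1: φ=-90°, α=300°
  cosα=0.5000 sinα=-0.8660 | (2,5) | tMaxX 0.9600 tMaxY 0.9699 | tΔX 2.0000 tΔY 1.1547
    t=0.9600 [x] (3,5) — stop
  → r_1 = 0.9600
beam 2: φ=0°, α=30°
  cosα=0.8660 sinα=0.5000 | (2,5) | tMaxX 0.5543 tMaxY 0.3200 | tΔX 1.1547 tΔY 2.0000
    t=0.3200 [y] (2,6) — stop
  → r_2 = 0.3200
beam 3: φ=90°, α=120°
  cosα=-0.5000 sinα=0.8660 | (2,5) | tMaxX 1.0400 tMaxY 0.1848 | tΔX 2.0000 tΔY 1.1547
    t=0.1848 [y] (2,6) — stop
  → r_3 = 0.1848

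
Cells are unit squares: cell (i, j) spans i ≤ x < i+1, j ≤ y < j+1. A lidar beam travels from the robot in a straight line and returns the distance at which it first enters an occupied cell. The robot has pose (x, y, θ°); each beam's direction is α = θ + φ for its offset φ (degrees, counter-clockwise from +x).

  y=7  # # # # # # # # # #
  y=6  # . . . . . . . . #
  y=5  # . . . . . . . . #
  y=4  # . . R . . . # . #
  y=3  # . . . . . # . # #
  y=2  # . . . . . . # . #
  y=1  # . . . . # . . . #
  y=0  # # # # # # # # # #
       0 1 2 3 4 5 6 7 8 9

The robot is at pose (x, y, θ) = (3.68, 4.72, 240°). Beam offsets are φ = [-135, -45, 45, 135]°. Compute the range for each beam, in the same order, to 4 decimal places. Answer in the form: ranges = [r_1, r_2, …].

ranges = [2.3604, 2.7745, 3.8512, 5.5077]

beam 1: φ=-135°, α=105°
  dir = (cos 105°, sin 105°) = (-0.2588, 0.9659); from cell (3,4)
  next x-line at t=2.6273, next y-line at t=0.2899; Δt_x=3.8637, Δt_y=1.0353
    y: enter (3,5) at t=0.2899
    y: enter (3,6) at t=1.3252
    y: enter (3,7) at t=2.3604 ← occupied
  → r_1 = 2.3604
beam 2: φ=-45°, α=195°
  dir = (cos 195°, sin 195°) = (-0.9659, -0.2588); from cell (3,4)
  next x-line at t=0.7040, next y-line at t=2.7819; Δt_x=1.0353, Δt_y=3.8637
    x: enter (2,4) at t=0.7040
    x: enter (1,4) at t=1.7393
    x: enter (0,4) at t=2.7745 ← occupied
  → r_2 = 2.7745
beam 3: φ=45°, α=285°
  dir = (cos 285°, sin 285°) = (0.2588, -0.9659); from cell (3,4)
  next x-line at t=1.2364, next y-line at t=0.7454; Δt_x=3.8637, Δt_y=1.0353
    y: enter (3,3) at t=0.7454
    x: enter (4,3) at t=1.2364
    y: enter (4,2) at t=1.7807
    y: enter (4,1) at t=2.8160
    y: enter (4,0) at t=3.8512 ← occupied
  → r_3 = 3.8512
beam 4: φ=135°, α=15°
  dir = (cos 15°, sin 15°) = (0.9659, 0.2588); from cell (3,4)
  next x-line at t=0.3313, next y-line at t=1.0818; Δt_x=1.0353, Δt_y=3.8637
    x: enter (4,4) at t=0.3313
    y: enter (4,5) at t=1.0818
    x: enter (5,5) at t=1.3666
    x: enter (6,5) at t=2.4018
    x: enter (7,5) at t=3.4371
    x: enter (8,5) at t=4.4724
    y: enter (8,6) at t=4.9455
    x: enter (9,6) at t=5.5077 ← occupied
  → r_4 = 5.5077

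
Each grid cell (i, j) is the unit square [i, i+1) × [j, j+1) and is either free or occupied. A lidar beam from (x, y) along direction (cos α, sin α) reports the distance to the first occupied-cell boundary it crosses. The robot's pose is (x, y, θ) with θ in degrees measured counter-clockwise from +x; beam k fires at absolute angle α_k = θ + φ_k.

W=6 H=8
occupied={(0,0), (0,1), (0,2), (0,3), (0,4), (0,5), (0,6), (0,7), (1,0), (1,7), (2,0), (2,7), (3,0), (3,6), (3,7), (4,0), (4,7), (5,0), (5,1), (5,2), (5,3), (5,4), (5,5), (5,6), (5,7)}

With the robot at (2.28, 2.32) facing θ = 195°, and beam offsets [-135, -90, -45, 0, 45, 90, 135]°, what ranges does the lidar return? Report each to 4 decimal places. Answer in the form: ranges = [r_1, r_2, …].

beam 1: φ=-135°, α=60°
  d=(0.5000,0.8660)  start (2,2)  tX=1.4400 tY=0.7852  stride 1/|dx|=2.0000 1/|dy|=1.1547
    cross y-line → (2,3), t=0.7852
    cross x-line → (3,3), t=1.4400
    cross y-line → (3,4), t=1.9399
    cross y-line → (3,5), t=3.0946
    cross x-line → (4,5), t=3.4400
    cross y-line → (4,6), t=4.2493
    cross y-line → (4,7), t=5.4040 (wall)
  → r_1 = 5.4040
beam 2: φ=-90°, α=105°
  d=(-0.2588,0.9659)  start (2,2)  tX=1.0818 tY=0.7040  stride 1/|dx|=3.8637 1/|dy|=1.0353
    cross y-line → (2,3), t=0.7040
    cross x-line → (1,3), t=1.0818
    cross y-line → (1,4), t=1.7393
    cross y-line → (1,5), t=2.7745
    cross y-line → (1,6), t=3.8098
    cross y-line → (1,7), t=4.8451 (wall)
  → r_2 = 4.8451
beam 3: φ=-45°, α=150°
  d=(-0.8660,0.5000)  start (2,2)  tX=0.3233 tY=1.3600  stride 1/|dx|=1.1547 1/|dy|=2.0000
    cross x-line → (1,2), t=0.3233
    cross y-line → (1,3), t=1.3600
    cross x-line → (0,3), t=1.4780 (wall)
  → r_3 = 1.4780
beam 4: φ=0°, α=195°
  d=(-0.9659,-0.2588)  start (2,2)  tX=0.2899 tY=1.2364  stride 1/|dx|=1.0353 1/|dy|=3.8637
    cross x-line → (1,2), t=0.2899
    cross y-line → (1,1), t=1.2364
    cross x-line → (0,1), t=1.3252 (wall)
  → r_4 = 1.3252
beam 5: φ=45°, α=240°
  d=(-0.5000,-0.8660)  start (2,2)  tX=0.5600 tY=0.3695  stride 1/|dx|=2.0000 1/|dy|=1.1547
    cross y-line → (2,1), t=0.3695
    cross x-line → (1,1), t=0.5600
    cross y-line → (1,0), t=1.5242 (wall)
  → r_5 = 1.5242
beam 6: φ=90°, α=285°
  d=(0.2588,-0.9659)  start (2,2)  tX=2.7819 tY=0.3313  stride 1/|dx|=3.8637 1/|dy|=1.0353
    cross y-line → (2,1), t=0.3313
    cross y-line → (2,0), t=1.3666 (wall)
  → r_6 = 1.3666
beam 7: φ=135°, α=330°
  d=(0.8660,-0.5000)  start (2,2)  tX=0.8314 tY=0.6400  stride 1/|dx|=1.1547 1/|dy|=2.0000
    cross y-line → (2,1), t=0.6400
    cross x-line → (3,1), t=0.8314
    cross x-line → (4,1), t=1.9861
    cross y-line → (4,0), t=2.6400 (wall)
  → r_7 = 2.6400

ranges = [5.4040, 4.8451, 1.4780, 1.3252, 1.5242, 1.3666, 2.6400]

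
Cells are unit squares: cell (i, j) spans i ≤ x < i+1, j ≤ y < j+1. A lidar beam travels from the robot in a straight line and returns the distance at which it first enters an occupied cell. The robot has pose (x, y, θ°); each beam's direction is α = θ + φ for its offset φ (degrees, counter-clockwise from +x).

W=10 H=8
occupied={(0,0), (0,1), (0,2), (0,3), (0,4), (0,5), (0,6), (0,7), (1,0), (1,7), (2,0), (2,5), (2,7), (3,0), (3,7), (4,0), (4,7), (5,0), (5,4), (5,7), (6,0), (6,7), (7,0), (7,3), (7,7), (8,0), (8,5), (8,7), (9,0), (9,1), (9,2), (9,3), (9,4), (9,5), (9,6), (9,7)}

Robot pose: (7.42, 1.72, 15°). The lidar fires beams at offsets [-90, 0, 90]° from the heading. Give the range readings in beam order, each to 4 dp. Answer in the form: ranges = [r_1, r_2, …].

ranges = [0.7454, 1.6357, 1.3252]

beam 1: φ=-90°, α=285°
  cosα=0.2588 sinα=-0.9659 | (7,1) | tMaxX 2.2409 tMaxY 0.7454 | tΔX 3.8637 tΔY 1.0353
    t=0.7454 [y] (7,0) — stop
  → r_1 = 0.7454
beam 2: φ=0°, α=15°
  cosα=0.9659 sinα=0.2588 | (7,1) | tMaxX 0.6005 tMaxY 1.0818 | tΔX 1.0353 tΔY 3.8637
    t=0.6005 [x] (8,1)
    t=1.0818 [y] (8,2)
    t=1.6357 [x] (9,2) — stop
  → r_2 = 1.6357
beam 3: φ=90°, α=105°
  cosα=-0.2588 sinα=0.9659 | (7,1) | tMaxX 1.6228 tMaxY 0.2899 | tΔX 3.8637 tΔY 1.0353
    t=0.2899 [y] (7,2)
    t=1.3252 [y] (7,3) — stop
  → r_3 = 1.3252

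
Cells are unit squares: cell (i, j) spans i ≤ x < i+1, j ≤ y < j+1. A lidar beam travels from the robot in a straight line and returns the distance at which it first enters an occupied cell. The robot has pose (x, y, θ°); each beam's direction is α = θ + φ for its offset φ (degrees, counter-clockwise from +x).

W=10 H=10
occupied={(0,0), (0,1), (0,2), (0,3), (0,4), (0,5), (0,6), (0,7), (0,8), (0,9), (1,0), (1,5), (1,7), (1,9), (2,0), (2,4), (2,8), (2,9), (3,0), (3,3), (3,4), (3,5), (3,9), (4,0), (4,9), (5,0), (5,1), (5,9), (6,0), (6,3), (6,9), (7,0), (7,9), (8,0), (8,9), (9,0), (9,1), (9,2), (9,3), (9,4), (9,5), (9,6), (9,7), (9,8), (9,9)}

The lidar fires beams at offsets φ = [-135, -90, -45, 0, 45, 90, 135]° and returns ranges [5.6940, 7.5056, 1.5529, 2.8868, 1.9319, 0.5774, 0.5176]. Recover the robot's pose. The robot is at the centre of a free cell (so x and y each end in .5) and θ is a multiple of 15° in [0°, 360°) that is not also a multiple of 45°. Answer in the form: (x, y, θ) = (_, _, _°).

(x, y, θ) = (8.5, 3.5, 240°)

The pose lattice has 55·16 = 880 candidates. Test each by forward raycasting.
  (4.5, 5.5, 30°): beam 1 = 1.9319 ≠ 5.6940 ✗
  (1.5, 2.5, 150°): beam 1 = 1.9319 ≠ 5.6940 ✗
  (8.5, 8.5, 195°): beam 1 = 0.5774 ≠ 5.6940 ✗
  (8.5, 6.5, 150°): beam 1 = 0.5176 ≠ 5.6940 ✗
  (4.5, 3.5, 345°): beam 1 = 0.5774 ≠ 5.6940 ✗
  …
  (8.5, 3.5, 240°): r_1=5.6940, r_2=7.5056, r_3=1.5529, r_4=2.8868, r_5=1.9319, r_6=0.5774, r_7=0.5176 — all match ✓
Unique over the lattice → pose = (8.5, 3.5, 240°).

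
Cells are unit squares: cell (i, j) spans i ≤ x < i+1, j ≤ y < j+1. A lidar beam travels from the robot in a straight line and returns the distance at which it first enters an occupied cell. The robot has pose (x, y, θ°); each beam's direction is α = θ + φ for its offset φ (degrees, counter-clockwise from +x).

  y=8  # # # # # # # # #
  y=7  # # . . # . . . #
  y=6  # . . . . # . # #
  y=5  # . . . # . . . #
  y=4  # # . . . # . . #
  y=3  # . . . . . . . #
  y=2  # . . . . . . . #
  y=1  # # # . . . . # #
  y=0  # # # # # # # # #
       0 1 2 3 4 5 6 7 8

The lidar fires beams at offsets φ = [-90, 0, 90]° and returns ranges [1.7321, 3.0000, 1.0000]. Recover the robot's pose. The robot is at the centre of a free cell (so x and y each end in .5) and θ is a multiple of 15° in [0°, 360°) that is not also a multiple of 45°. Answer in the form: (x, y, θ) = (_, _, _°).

(x, y, θ) = (6.5, 2.5, 210°)

The pose lattice has 39·16 = 624 candidates. Test each by forward raycasting.
  (2.5, 6.5, 150°): beam 2 = 1.0000 ≠ 3.0000 ✗
  (5.5, 1.5, 255°): beam 1 = 4.6587 ≠ 1.7321 ✗
  (6.5, 3.5, 105°): beam 1 = 1.5529 ≠ 1.7321 ✗
  (2.5, 5.5, 345°): beam 1 = 3.6235 ≠ 1.7321 ✗
  …
  (6.5, 2.5, 210°): r_1=1.7321, r_2=3.0000, r_3=1.0000 — all match ✓
No second candidate reproduces the full scan.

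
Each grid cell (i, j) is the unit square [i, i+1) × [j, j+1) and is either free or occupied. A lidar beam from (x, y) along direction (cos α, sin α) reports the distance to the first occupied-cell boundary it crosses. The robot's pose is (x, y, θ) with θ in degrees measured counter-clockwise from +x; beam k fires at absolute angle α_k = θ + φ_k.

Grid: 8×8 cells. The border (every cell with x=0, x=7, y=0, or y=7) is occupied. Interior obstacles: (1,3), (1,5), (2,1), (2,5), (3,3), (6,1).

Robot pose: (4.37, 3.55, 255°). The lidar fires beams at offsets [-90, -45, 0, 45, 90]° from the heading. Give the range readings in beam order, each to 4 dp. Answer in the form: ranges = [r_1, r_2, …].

beam 1: φ=-90°, α=165°
  direction (-0.9659, 0.2588); cell (4,3); t to first gridline: x 0.3831, y 1.7387 (then +1.0353 / +3.8637)
    (3,3) via x @ 0.3831  # hit
  → r_1 = 0.3831
beam 2: φ=-45°, α=210°
  direction (-0.8660, -0.5000); cell (4,3); t to first gridline: x 0.4272, y 1.1000 (then +1.1547 / +2.0000)
    (3,3) via x @ 0.4272  # hit
  → r_2 = 0.4272
beam 3: φ=0°, α=255°
  direction (-0.2588, -0.9659); cell (4,3); t to first gridline: x 1.4296, y 0.5694 (then +3.8637 / +1.0353)
    (4,2) via y @ 0.5694
    (3,2) via x @ 1.4296
    (3,1) via y @ 1.6047
    (3,0) via y @ 2.6400  # hit
  → r_3 = 2.6400
beam 4: φ=45°, α=300°
  direction (0.5000, -0.8660); cell (4,3); t to first gridline: x 1.2600, y 0.6351 (then +2.0000 / +1.1547)
    (4,2) via y @ 0.6351
    (5,2) via x @ 1.2600
    (5,1) via y @ 1.7898
    (5,0) via y @ 2.9445  # hit
  → r_4 = 2.9445
beam 5: φ=90°, α=345°
  direction (0.9659, -0.2588); cell (4,3); t to first gridline: x 0.6522, y 2.1250 (then +1.0353 / +3.8637)
    (5,3) via x @ 0.6522
    (6,3) via x @ 1.6875
    (6,2) via y @ 2.1250
    (7,2) via x @ 2.7228  # hit
  → r_5 = 2.7228

ranges = [0.3831, 0.4272, 2.6400, 2.9445, 2.7228]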